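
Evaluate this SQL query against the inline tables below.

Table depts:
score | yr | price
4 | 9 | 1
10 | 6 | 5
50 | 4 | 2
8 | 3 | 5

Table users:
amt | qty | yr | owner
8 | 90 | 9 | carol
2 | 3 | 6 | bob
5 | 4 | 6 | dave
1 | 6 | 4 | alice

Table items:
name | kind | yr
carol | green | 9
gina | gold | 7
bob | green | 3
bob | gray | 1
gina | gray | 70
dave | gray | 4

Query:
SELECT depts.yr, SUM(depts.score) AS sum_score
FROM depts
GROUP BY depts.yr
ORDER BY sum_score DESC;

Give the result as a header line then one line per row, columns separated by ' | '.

After GROUP BY (4 rows):
depts.yr | sum_score
9 | 4
6 | 10
4 | 50
3 | 8
After ORDER BY (4 rows):
depts.yr | sum_score
4 | 50
6 | 10
3 | 8
9 | 4

== RESULT ==
depts.yr | sum_score
4 | 50
6 | 10
3 | 8
9 | 4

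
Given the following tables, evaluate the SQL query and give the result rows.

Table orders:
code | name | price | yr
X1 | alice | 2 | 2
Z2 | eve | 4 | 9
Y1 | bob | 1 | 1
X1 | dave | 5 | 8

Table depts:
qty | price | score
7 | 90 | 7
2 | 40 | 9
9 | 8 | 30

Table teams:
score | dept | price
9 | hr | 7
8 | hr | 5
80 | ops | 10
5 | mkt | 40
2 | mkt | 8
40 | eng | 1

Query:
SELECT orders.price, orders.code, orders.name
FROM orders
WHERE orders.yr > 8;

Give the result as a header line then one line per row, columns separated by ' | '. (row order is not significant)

== RESULT ==
orders.price | orders.code | orders.name
4 | Z2 | eve

Derivation:
After WHERE (1 rows):
orders.code | orders.name | orders.price | orders.yr
Z2 | eve | 4 | 9
After SELECT (1 rows):
orders.price | orders.code | orders.name
4 | Z2 | eve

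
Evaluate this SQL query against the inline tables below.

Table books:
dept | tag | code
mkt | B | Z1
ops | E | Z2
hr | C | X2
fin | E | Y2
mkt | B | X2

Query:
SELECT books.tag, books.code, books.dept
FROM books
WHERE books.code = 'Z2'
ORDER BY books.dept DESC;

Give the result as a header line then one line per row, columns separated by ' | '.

After WHERE (1 rows):
books.dept | books.tag | books.code
ops | E | Z2
After SELECT (1 rows):
books.tag | books.code | books.dept
E | Z2 | ops
After ORDER BY (1 rows):
books.tag | books.code | books.dept
E | Z2 | ops

== RESULT ==
books.tag | books.code | books.dept
E | Z2 | ops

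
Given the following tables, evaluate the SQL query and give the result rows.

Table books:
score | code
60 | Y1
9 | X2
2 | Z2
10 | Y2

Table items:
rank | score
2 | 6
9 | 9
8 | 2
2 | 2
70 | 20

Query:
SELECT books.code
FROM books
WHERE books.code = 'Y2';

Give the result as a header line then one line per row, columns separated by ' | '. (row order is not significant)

== RESULT ==
books.code
Y2

Derivation:
After WHERE (1 rows):
books.score | books.code
10 | Y2
After SELECT (1 rows):
books.code
Y2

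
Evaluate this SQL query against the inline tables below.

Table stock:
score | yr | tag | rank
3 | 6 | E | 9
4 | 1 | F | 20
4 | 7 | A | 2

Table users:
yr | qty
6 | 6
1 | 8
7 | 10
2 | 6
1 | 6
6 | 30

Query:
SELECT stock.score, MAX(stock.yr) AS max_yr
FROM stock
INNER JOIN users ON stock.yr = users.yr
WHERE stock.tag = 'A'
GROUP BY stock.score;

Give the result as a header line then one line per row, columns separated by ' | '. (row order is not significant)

After JOIN users (5 rows):
stock.score | stock.yr | stock.tag | stock.rank | users.yr | users.qty
3 | 6 | E | 9 | 6 | 6
3 | 6 | E | 9 | 6 | 30
4 | 1 | F | 20 | 1 | 8
4 | 1 | F | 20 | 1 | 6
4 | 7 | A | 2 | 7 | 10
After WHERE (1 rows):
stock.score | stock.yr | stock.tag | stock.rank | users.yr | users.qty
4 | 7 | A | 2 | 7 | 10
After GROUP BY (1 rows):
stock.score | max_yr
4 | 7

== RESULT ==
stock.score | max_yr
4 | 7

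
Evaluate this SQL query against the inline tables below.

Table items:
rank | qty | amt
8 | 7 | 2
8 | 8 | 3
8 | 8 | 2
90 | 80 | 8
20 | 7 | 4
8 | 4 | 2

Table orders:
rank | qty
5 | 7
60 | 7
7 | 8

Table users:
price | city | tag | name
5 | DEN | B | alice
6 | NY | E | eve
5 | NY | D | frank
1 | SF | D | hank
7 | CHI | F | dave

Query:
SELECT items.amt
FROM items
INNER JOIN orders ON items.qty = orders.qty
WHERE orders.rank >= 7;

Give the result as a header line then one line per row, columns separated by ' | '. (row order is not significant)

After JOIN orders (6 rows):
items.rank | items.qty | items.amt | orders.rank | orders.qty
8 | 7 | 2 | 5 | 7
8 | 7 | 2 | 60 | 7
8 | 8 | 3 | 7 | 8
8 | 8 | 2 | 7 | 8
20 | 7 | 4 | 5 | 7
20 | 7 | 4 | 60 | 7
After WHERE (4 rows):
items.rank | items.qty | items.amt | orders.rank | orders.qty
8 | 7 | 2 | 60 | 7
8 | 8 | 3 | 7 | 8
8 | 8 | 2 | 7 | 8
20 | 7 | 4 | 60 | 7
After SELECT (4 rows):
items.amt
2
3
2
4

== RESULT ==
items.amt
2
3
2
4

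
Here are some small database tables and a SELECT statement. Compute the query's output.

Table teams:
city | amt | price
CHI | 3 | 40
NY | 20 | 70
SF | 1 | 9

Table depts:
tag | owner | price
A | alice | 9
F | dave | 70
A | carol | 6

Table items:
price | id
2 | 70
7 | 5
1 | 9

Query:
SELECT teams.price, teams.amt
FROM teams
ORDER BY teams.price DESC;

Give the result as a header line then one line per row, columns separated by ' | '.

After SELECT (3 rows):
teams.price | teams.amt
40 | 3
70 | 20
9 | 1
After ORDER BY (3 rows):
teams.price | teams.amt
70 | 20
40 | 3
9 | 1

== RESULT ==
teams.price | teams.amt
70 | 20
40 | 3
9 | 1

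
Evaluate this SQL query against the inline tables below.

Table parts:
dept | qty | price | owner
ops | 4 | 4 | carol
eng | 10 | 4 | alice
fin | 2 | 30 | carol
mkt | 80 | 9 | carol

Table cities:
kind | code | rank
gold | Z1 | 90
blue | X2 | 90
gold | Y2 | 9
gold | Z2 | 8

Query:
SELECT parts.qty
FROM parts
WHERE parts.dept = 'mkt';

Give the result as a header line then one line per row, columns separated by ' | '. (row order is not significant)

== RESULT ==
parts.qty
80

Derivation:
After WHERE (1 rows):
parts.dept | parts.qty | parts.price | parts.owner
mkt | 80 | 9 | carol
After SELECT (1 rows):
parts.qty
80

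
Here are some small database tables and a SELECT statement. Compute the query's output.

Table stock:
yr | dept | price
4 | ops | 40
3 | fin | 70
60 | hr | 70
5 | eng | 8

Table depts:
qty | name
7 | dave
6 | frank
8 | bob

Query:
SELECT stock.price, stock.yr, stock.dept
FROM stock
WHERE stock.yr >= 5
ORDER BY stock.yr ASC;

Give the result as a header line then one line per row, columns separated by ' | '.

After WHERE (2 rows):
stock.yr | stock.dept | stock.price
60 | hr | 70
5 | eng | 8
After SELECT (2 rows):
stock.price | stock.yr | stock.dept
70 | 60 | hr
8 | 5 | eng
After ORDER BY (2 rows):
stock.price | stock.yr | stock.dept
8 | 5 | eng
70 | 60 | hr

== RESULT ==
stock.price | stock.yr | stock.dept
8 | 5 | eng
70 | 60 | hr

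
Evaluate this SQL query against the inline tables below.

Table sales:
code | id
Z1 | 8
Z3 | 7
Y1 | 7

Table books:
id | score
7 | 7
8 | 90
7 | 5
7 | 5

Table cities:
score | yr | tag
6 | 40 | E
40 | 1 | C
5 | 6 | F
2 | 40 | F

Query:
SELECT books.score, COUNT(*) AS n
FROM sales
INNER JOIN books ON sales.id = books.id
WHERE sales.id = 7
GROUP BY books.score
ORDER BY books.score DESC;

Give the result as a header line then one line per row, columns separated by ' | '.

After JOIN books (7 rows):
sales.code | sales.id | books.id | books.score
Z1 | 8 | 8 | 90
Z3 | 7 | 7 | 7
Z3 | 7 | 7 | 5
Z3 | 7 | 7 | 5
Y1 | 7 | 7 | 7
Y1 | 7 | 7 | 5
Y1 | 7 | 7 | 5
After WHERE (6 rows):
sales.code | sales.id | books.id | books.score
Z3 | 7 | 7 | 7
Z3 | 7 | 7 | 5
Z3 | 7 | 7 | 5
Y1 | 7 | 7 | 7
Y1 | 7 | 7 | 5
Y1 | 7 | 7 | 5
After GROUP BY (2 rows):
books.score | n
7 | 2
5 | 4
After ORDER BY (2 rows):
books.score | n
7 | 2
5 | 4

== RESULT ==
books.score | n
7 | 2
5 | 4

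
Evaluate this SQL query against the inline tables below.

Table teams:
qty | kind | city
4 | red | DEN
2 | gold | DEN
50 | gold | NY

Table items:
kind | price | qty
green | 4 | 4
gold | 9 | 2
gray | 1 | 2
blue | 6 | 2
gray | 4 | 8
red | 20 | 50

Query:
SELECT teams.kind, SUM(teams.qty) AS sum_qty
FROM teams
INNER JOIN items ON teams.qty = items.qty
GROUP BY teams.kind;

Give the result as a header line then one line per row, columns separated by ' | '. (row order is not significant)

After JOIN items (5 rows):
teams.qty | teams.kind | teams.city | items.kind | items.price | items.qty
4 | red | DEN | green | 4 | 4
2 | gold | DEN | gold | 9 | 2
2 | gold | DEN | gray | 1 | 2
2 | gold | DEN | blue | 6 | 2
50 | gold | NY | red | 20 | 50
After GROUP BY (2 rows):
teams.kind | sum_qty
red | 4
gold | 56

== RESULT ==
teams.kind | sum_qty
red | 4
gold | 56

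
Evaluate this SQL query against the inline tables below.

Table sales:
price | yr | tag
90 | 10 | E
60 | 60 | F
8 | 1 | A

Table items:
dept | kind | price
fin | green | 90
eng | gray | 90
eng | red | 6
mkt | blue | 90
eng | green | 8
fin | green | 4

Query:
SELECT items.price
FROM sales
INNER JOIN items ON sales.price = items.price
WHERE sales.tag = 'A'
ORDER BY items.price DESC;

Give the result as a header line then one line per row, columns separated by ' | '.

After JOIN items (4 rows):
sales.price | sales.yr | sales.tag | items.dept | items.kind | items.price
90 | 10 | E | fin | green | 90
90 | 10 | E | eng | gray | 90
90 | 10 | E | mkt | blue | 90
8 | 1 | A | eng | green | 8
After WHERE (1 rows):
sales.price | sales.yr | sales.tag | items.dept | items.kind | items.price
8 | 1 | A | eng | green | 8
After SELECT (1 rows):
items.price
8
After ORDER BY (1 rows):
items.price
8

== RESULT ==
items.price
8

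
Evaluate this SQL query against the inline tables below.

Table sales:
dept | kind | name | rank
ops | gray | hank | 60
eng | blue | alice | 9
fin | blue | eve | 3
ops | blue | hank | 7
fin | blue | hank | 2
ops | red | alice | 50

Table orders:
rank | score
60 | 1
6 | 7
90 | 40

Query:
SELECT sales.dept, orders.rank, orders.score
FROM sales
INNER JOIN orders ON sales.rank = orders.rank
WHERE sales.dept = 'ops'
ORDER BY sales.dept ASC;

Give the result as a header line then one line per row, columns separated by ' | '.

After JOIN orders (1 rows):
sales.dept | sales.kind | sales.name | sales.rank | orders.rank | orders.score
ops | gray | hank | 60 | 60 | 1
After WHERE (1 rows):
sales.dept | sales.kind | sales.name | sales.rank | orders.rank | orders.score
ops | gray | hank | 60 | 60 | 1
After SELECT (1 rows):
sales.dept | orders.rank | orders.score
ops | 60 | 1
After ORDER BY (1 rows):
sales.dept | orders.rank | orders.score
ops | 60 | 1

== RESULT ==
sales.dept | orders.rank | orders.score
ops | 60 | 1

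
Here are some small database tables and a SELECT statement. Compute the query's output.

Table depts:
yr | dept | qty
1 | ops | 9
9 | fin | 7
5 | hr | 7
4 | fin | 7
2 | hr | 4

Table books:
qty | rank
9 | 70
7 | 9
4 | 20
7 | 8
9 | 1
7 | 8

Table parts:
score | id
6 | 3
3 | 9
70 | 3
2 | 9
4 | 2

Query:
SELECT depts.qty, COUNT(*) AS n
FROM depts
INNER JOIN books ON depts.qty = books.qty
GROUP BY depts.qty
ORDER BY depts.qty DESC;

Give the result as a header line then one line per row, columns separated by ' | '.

After JOIN books (12 rows):
depts.yr | depts.dept | depts.qty | books.qty | books.rank
1 | ops | 9 | 9 | 70
1 | ops | 9 | 9 | 1
9 | fin | 7 | 7 | 9
9 | fin | 7 | 7 | 8
9 | fin | 7 | 7 | 8
5 | hr | 7 | 7 | 9
5 | hr | 7 | 7 | 8
5 | hr | 7 | 7 | 8
4 | fin | 7 | 7 | 9
4 | fin | 7 | 7 | 8
4 | fin | 7 | 7 | 8
2 | hr | 4 | 4 | 20
After GROUP BY (3 rows):
depts.qty | n
9 | 2
7 | 9
4 | 1
After ORDER BY (3 rows):
depts.qty | n
9 | 2
7 | 9
4 | 1

== RESULT ==
depts.qty | n
9 | 2
7 | 9
4 | 1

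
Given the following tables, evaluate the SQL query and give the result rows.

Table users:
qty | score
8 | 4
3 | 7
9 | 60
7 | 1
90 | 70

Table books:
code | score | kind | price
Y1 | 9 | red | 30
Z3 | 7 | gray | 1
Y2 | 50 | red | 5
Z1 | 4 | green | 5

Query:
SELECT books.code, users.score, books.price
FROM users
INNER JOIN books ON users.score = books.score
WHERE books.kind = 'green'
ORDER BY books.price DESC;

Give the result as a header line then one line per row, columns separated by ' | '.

== RESULT ==
books.code | users.score | books.price
Z1 | 4 | 5

Derivation:
After JOIN books (2 rows):
users.qty | users.score | books.code | books.score | books.kind | books.price
8 | 4 | Z1 | 4 | green | 5
3 | 7 | Z3 | 7 | gray | 1
After WHERE (1 rows):
users.qty | users.score | books.code | books.score | books.kind | books.price
8 | 4 | Z1 | 4 | green | 5
After SELECT (1 rows):
books.code | users.score | books.price
Z1 | 4 | 5
After ORDER BY (1 rows):
books.code | users.score | books.price
Z1 | 4 | 5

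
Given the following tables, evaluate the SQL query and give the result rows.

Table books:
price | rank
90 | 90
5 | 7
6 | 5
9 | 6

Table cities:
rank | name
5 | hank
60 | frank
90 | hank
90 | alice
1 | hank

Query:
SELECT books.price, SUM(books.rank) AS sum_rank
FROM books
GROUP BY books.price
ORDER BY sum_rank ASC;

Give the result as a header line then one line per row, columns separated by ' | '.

== RESULT ==
books.price | sum_rank
6 | 5
9 | 6
5 | 7
90 | 90

Derivation:
After GROUP BY (4 rows):
books.price | sum_rank
90 | 90
5 | 7
6 | 5
9 | 6
After ORDER BY (4 rows):
books.price | sum_rank
6 | 5
9 | 6
5 | 7
90 | 90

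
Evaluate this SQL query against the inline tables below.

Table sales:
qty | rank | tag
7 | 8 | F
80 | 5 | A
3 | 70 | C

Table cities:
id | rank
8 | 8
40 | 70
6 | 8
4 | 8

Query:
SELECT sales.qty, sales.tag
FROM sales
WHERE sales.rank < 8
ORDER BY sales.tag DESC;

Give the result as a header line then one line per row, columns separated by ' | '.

After WHERE (1 rows):
sales.qty | sales.rank | sales.tag
80 | 5 | A
After SELECT (1 rows):
sales.qty | sales.tag
80 | A
After ORDER BY (1 rows):
sales.qty | sales.tag
80 | A

== RESULT ==
sales.qty | sales.tag
80 | A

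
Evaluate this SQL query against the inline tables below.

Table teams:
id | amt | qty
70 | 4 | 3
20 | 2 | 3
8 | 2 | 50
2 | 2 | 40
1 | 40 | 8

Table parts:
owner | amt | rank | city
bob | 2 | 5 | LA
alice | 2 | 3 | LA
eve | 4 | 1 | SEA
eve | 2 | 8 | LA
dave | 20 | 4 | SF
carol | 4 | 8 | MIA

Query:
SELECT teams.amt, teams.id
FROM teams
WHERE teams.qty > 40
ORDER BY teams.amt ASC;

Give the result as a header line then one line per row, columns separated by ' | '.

== RESULT ==
teams.amt | teams.id
2 | 8

Derivation:
After WHERE (1 rows):
teams.id | teams.amt | teams.qty
8 | 2 | 50
After SELECT (1 rows):
teams.amt | teams.id
2 | 8
After ORDER BY (1 rows):
teams.amt | teams.id
2 | 8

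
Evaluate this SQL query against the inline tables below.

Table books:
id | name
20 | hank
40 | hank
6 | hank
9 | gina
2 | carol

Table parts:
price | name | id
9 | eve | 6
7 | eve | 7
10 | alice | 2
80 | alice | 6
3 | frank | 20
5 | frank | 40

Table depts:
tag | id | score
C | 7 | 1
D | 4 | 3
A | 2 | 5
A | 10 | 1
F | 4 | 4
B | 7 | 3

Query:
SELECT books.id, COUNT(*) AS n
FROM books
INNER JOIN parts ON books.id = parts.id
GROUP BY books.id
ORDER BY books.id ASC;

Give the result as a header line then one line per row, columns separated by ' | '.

== RESULT ==
books.id | n
2 | 1
6 | 2
20 | 1
40 | 1

Derivation:
After JOIN parts (5 rows):
books.id | books.name | parts.price | parts.name | parts.id
20 | hank | 3 | frank | 20
40 | hank | 5 | frank | 40
6 | hank | 9 | eve | 6
6 | hank | 80 | alice | 6
2 | carol | 10 | alice | 2
After GROUP BY (4 rows):
books.id | n
20 | 1
40 | 1
6 | 2
2 | 1
After ORDER BY (4 rows):
books.id | n
2 | 1
6 | 2
20 | 1
40 | 1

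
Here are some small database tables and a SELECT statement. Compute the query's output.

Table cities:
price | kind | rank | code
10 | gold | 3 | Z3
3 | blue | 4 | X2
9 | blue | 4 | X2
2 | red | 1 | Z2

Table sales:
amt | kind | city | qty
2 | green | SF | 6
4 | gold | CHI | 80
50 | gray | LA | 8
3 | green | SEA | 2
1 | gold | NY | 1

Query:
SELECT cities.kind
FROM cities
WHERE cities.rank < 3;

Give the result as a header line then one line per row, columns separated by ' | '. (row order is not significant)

After WHERE (1 rows):
cities.price | cities.kind | cities.rank | cities.code
2 | red | 1 | Z2
After SELECT (1 rows):
cities.kind
red

== RESULT ==
cities.kind
red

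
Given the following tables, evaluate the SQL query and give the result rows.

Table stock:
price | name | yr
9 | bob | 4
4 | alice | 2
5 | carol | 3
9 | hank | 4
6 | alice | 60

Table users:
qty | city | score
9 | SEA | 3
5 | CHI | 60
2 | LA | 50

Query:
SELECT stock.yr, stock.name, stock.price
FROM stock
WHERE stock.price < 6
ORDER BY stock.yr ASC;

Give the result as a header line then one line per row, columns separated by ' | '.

After WHERE (2 rows):
stock.price | stock.name | stock.yr
4 | alice | 2
5 | carol | 3
After SELECT (2 rows):
stock.yr | stock.name | stock.price
2 | alice | 4
3 | carol | 5
After ORDER BY (2 rows):
stock.yr | stock.name | stock.price
2 | alice | 4
3 | carol | 5

== RESULT ==
stock.yr | stock.name | stock.price
2 | alice | 4
3 | carol | 5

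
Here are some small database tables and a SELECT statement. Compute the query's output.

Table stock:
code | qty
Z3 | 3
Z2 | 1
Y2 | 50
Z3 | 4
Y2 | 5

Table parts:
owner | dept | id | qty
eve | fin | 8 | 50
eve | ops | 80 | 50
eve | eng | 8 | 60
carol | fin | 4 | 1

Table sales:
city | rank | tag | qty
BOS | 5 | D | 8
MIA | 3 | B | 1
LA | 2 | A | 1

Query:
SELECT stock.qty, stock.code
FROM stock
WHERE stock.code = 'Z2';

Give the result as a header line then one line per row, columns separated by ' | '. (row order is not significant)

After WHERE (1 rows):
stock.code | stock.qty
Z2 | 1
After SELECT (1 rows):
stock.qty | stock.code
1 | Z2

== RESULT ==
stock.qty | stock.code
1 | Z2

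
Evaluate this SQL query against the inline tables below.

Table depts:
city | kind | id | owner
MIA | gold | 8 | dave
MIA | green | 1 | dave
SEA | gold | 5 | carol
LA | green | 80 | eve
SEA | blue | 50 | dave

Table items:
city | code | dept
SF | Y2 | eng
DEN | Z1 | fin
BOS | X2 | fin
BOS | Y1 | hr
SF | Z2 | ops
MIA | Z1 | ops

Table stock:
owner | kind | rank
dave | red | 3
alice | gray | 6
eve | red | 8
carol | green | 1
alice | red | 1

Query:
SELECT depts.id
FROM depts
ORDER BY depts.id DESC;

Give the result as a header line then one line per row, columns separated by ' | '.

== RESULT ==
depts.id
80
50
8
5
1

Derivation:
After SELECT (5 rows):
depts.id
8
1
5
80
50
After ORDER BY (5 rows):
depts.id
80
50
8
5
1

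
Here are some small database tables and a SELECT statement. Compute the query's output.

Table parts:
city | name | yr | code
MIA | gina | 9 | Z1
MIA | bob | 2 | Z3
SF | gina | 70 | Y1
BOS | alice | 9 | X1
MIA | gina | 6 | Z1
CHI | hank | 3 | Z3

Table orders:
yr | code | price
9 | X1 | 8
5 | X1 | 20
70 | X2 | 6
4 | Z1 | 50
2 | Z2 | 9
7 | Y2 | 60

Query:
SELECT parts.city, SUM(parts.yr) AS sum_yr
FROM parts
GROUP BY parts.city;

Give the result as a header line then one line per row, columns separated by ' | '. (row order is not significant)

After GROUP BY (4 rows):
parts.city | sum_yr
MIA | 17
SF | 70
BOS | 9
CHI | 3

== RESULT ==
parts.city | sum_yr
MIA | 17
SF | 70
BOS | 9
CHI | 3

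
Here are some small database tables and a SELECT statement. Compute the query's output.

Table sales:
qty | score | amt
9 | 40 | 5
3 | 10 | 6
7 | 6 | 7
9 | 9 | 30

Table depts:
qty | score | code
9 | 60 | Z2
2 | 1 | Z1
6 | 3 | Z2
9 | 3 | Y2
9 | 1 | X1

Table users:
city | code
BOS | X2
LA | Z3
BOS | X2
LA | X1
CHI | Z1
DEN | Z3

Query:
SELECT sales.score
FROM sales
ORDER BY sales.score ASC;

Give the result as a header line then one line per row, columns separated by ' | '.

== RESULT ==
sales.score
6
9
10
40

Derivation:
After SELECT (4 rows):
sales.score
40
10
6
9
After ORDER BY (4 rows):
sales.score
6
9
10
40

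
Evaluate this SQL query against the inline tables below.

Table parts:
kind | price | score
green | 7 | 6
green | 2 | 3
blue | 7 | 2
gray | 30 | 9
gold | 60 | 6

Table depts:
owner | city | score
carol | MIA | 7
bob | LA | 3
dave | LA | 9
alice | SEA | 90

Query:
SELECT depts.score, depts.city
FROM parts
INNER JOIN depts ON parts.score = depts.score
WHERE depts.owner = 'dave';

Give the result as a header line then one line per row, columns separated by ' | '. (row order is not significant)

== RESULT ==
depts.score | depts.city
9 | LA

Derivation:
After JOIN depts (2 rows):
parts.kind | parts.price | parts.score | depts.owner | depts.city | depts.score
green | 2 | 3 | bob | LA | 3
gray | 30 | 9 | dave | LA | 9
After WHERE (1 rows):
parts.kind | parts.price | parts.score | depts.owner | depts.city | depts.score
gray | 30 | 9 | dave | LA | 9
After SELECT (1 rows):
depts.score | depts.city
9 | LA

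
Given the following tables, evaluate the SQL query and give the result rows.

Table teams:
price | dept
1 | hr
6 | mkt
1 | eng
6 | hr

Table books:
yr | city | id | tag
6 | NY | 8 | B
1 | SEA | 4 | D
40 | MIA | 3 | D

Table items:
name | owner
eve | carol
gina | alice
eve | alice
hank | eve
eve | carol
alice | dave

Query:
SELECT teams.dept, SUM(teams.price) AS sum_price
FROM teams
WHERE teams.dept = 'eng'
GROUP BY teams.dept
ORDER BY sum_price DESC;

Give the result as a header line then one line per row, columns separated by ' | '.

== RESULT ==
teams.dept | sum_price
eng | 1

Derivation:
After WHERE (1 rows):
teams.price | teams.dept
1 | eng
After GROUP BY (1 rows):
teams.dept | sum_price
eng | 1
After ORDER BY (1 rows):
teams.dept | sum_price
eng | 1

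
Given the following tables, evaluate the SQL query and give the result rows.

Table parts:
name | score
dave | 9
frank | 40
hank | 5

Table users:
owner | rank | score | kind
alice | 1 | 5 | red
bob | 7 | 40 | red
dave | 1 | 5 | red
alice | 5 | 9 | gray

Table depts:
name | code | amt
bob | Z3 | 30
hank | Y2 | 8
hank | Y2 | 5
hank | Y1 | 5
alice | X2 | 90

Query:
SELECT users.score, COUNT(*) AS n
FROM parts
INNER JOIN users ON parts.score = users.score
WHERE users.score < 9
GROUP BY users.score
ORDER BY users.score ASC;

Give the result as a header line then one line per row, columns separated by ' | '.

== RESULT ==
users.score | n
5 | 2

Derivation:
After JOIN users (4 rows):
parts.name | parts.score | users.owner | users.rank | users.score | users.kind
dave | 9 | alice | 5 | 9 | gray
frank | 40 | bob | 7 | 40 | red
hank | 5 | alice | 1 | 5 | red
hank | 5 | dave | 1 | 5 | red
After WHERE (2 rows):
parts.name | parts.score | users.owner | users.rank | users.score | users.kind
hank | 5 | alice | 1 | 5 | red
hank | 5 | dave | 1 | 5 | red
After GROUP BY (1 rows):
users.score | n
5 | 2
After ORDER BY (1 rows):
users.score | n
5 | 2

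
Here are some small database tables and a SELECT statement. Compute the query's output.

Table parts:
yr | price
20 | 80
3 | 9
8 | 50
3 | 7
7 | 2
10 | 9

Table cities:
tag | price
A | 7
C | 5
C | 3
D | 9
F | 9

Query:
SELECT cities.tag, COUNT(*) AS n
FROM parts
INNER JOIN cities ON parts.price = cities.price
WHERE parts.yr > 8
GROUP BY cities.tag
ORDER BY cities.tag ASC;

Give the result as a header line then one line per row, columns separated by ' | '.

After JOIN cities (5 rows):
parts.yr | parts.price | cities.tag | cities.price
3 | 9 | D | 9
3 | 9 | F | 9
3 | 7 | A | 7
10 | 9 | D | 9
10 | 9 | F | 9
After WHERE (2 rows):
parts.yr | parts.price | cities.tag | cities.price
10 | 9 | D | 9
10 | 9 | F | 9
After GROUP BY (2 rows):
cities.tag | n
D | 1
F | 1
After ORDER BY (2 rows):
cities.tag | n
D | 1
F | 1

== RESULT ==
cities.tag | n
D | 1
F | 1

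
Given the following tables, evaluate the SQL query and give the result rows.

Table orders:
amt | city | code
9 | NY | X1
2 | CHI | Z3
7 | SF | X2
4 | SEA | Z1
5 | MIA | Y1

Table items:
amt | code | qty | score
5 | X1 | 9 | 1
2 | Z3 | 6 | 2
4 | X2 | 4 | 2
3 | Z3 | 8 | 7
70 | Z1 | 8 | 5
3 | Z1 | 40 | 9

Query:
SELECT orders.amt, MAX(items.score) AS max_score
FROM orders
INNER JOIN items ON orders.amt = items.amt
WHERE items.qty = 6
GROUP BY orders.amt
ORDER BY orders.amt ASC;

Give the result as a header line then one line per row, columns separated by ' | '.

After JOIN items (3 rows):
orders.amt | orders.city | orders.code | items.amt | items.code | items.qty | items.score
2 | CHI | Z3 | 2 | Z3 | 6 | 2
4 | SEA | Z1 | 4 | X2 | 4 | 2
5 | MIA | Y1 | 5 | X1 | 9 | 1
After WHERE (1 rows):
orders.amt | orders.city | orders.code | items.amt | items.code | items.qty | items.score
2 | CHI | Z3 | 2 | Z3 | 6 | 2
After GROUP BY (1 rows):
orders.amt | max_score
2 | 2
After ORDER BY (1 rows):
orders.amt | max_score
2 | 2

== RESULT ==
orders.amt | max_score
2 | 2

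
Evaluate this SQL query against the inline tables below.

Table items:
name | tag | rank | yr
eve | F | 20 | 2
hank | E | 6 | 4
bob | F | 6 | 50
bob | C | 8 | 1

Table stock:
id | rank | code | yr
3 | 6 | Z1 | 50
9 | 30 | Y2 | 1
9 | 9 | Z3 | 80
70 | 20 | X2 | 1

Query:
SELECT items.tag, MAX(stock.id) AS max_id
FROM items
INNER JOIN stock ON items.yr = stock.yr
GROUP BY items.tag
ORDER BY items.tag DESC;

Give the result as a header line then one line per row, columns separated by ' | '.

After JOIN stock (3 rows):
items.name | items.tag | items.rank | items.yr | stock.id | stock.rank | stock.code | stock.yr
bob | F | 6 | 50 | 3 | 6 | Z1 | 50
bob | C | 8 | 1 | 9 | 30 | Y2 | 1
bob | C | 8 | 1 | 70 | 20 | X2 | 1
After GROUP BY (2 rows):
items.tag | max_id
F | 3
C | 70
After ORDER BY (2 rows):
items.tag | max_id
F | 3
C | 70

== RESULT ==
items.tag | max_id
F | 3
C | 70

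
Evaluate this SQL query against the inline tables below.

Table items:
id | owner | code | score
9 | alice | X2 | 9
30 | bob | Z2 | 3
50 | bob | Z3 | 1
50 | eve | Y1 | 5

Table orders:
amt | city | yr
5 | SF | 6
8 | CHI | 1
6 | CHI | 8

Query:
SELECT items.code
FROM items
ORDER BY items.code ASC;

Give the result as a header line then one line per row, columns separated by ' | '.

After SELECT (4 rows):
items.code
X2
Z2
Z3
Y1
After ORDER BY (4 rows):
items.code
X2
Y1
Z2
Z3

== RESULT ==
items.code
X2
Y1
Z2
Z3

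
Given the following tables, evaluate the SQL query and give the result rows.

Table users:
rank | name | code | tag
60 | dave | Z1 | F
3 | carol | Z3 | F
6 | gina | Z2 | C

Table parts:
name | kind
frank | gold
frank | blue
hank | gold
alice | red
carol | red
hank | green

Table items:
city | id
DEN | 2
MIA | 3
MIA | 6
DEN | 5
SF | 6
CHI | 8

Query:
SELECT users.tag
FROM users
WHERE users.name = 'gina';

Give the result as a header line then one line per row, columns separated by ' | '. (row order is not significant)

== RESULT ==
users.tag
C

Derivation:
After WHERE (1 rows):
users.rank | users.name | users.code | users.tag
6 | gina | Z2 | C
After SELECT (1 rows):
users.tag
C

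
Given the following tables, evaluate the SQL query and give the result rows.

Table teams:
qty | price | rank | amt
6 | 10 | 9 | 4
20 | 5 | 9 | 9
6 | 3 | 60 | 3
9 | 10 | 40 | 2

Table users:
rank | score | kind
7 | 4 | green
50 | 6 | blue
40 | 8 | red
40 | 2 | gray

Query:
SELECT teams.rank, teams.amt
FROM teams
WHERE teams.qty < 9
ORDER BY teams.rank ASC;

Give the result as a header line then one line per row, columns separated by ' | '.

After WHERE (2 rows):
teams.qty | teams.price | teams.rank | teams.amt
6 | 10 | 9 | 4
6 | 3 | 60 | 3
After SELECT (2 rows):
teams.rank | teams.amt
9 | 4
60 | 3
After ORDER BY (2 rows):
teams.rank | teams.amt
9 | 4
60 | 3

== RESULT ==
teams.rank | teams.amt
9 | 4
60 | 3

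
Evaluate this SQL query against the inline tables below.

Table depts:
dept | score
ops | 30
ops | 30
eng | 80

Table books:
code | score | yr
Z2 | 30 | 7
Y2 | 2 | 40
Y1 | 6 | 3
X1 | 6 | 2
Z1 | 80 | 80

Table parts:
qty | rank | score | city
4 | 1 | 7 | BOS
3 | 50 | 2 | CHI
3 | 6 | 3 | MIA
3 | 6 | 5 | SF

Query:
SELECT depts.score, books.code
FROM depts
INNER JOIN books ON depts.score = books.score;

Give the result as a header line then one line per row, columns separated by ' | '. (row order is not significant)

== RESULT ==
depts.score | books.code
30 | Z2
30 | Z2
80 | Z1

Derivation:
After JOIN books (3 rows):
depts.dept | depts.score | books.code | books.score | books.yr
ops | 30 | Z2 | 30 | 7
ops | 30 | Z2 | 30 | 7
eng | 80 | Z1 | 80 | 80
After SELECT (3 rows):
depts.score | books.code
30 | Z2
30 | Z2
80 | Z1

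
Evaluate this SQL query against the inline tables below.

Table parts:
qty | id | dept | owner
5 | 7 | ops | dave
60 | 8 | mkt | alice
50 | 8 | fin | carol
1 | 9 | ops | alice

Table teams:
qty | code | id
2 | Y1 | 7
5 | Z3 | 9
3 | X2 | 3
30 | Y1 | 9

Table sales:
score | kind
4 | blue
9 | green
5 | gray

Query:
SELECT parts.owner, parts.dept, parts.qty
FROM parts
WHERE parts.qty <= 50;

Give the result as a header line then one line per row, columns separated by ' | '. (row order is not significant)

== RESULT ==
parts.owner | parts.dept | parts.qty
dave | ops | 5
carol | fin | 50
alice | ops | 1

Derivation:
After WHERE (3 rows):
parts.qty | parts.id | parts.dept | parts.owner
5 | 7 | ops | dave
50 | 8 | fin | carol
1 | 9 | ops | alice
After SELECT (3 rows):
parts.owner | parts.dept | parts.qty
dave | ops | 5
carol | fin | 50
alice | ops | 1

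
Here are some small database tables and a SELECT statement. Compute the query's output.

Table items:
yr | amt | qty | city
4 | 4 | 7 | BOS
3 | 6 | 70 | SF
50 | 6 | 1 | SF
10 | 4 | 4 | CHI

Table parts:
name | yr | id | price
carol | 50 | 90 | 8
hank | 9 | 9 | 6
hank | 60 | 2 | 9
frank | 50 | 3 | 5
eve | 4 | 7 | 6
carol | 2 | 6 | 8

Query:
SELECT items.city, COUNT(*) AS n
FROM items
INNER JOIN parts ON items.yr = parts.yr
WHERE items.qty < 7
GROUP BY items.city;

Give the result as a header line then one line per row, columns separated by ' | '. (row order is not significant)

== RESULT ==
items.city | n
SF | 2

Derivation:
After JOIN parts (3 rows):
items.yr | items.amt | items.qty | items.city | parts.name | parts.yr | parts.id | parts.price
4 | 4 | 7 | BOS | eve | 4 | 7 | 6
50 | 6 | 1 | SF | carol | 50 | 90 | 8
50 | 6 | 1 | SF | frank | 50 | 3 | 5
After WHERE (2 rows):
items.yr | items.amt | items.qty | items.city | parts.name | parts.yr | parts.id | parts.price
50 | 6 | 1 | SF | carol | 50 | 90 | 8
50 | 6 | 1 | SF | frank | 50 | 3 | 5
After GROUP BY (1 rows):
items.city | n
SF | 2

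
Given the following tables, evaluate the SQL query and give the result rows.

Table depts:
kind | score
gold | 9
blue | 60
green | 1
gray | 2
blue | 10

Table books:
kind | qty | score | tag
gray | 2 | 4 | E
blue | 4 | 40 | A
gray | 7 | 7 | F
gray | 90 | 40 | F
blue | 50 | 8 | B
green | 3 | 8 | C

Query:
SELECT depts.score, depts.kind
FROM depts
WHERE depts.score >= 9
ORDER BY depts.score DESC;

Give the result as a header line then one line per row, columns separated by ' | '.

After WHERE (3 rows):
depts.kind | depts.score
gold | 9
blue | 60
blue | 10
After SELECT (3 rows):
depts.score | depts.kind
9 | gold
60 | blue
10 | blue
After ORDER BY (3 rows):
depts.score | depts.kind
60 | blue
10 | blue
9 | gold

== RESULT ==
depts.score | depts.kind
60 | blue
10 | blue
9 | gold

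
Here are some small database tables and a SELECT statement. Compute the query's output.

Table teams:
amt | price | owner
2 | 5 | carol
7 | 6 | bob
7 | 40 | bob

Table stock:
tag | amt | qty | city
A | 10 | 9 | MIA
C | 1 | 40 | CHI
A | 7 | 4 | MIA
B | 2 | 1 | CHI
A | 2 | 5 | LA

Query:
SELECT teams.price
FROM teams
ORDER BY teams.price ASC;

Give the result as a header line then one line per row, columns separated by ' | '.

== RESULT ==
teams.price
5
6
40

Derivation:
After SELECT (3 rows):
teams.price
5
6
40
After ORDER BY (3 rows):
teams.price
5
6
40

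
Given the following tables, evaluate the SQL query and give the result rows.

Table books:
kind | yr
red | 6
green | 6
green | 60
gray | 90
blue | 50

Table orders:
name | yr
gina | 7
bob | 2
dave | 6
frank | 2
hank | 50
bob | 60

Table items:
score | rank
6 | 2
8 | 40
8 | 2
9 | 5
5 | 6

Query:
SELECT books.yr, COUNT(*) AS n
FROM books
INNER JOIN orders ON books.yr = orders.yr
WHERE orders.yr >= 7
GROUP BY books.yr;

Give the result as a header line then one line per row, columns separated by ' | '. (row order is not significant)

After JOIN orders (4 rows):
books.kind | books.yr | orders.name | orders.yr
red | 6 | dave | 6
green | 6 | dave | 6
green | 60 | bob | 60
blue | 50 | hank | 50
After WHERE (2 rows):
books.kind | books.yr | orders.name | orders.yr
green | 60 | bob | 60
blue | 50 | hank | 50
After GROUP BY (2 rows):
books.yr | n
60 | 1
50 | 1

== RESULT ==
books.yr | n
60 | 1
50 | 1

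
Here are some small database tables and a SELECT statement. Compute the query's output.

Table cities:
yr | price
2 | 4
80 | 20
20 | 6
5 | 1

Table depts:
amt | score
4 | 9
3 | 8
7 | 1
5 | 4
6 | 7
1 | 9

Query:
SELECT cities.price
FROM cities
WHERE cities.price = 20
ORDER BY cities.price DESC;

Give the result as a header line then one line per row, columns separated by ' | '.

After WHERE (1 rows):
cities.yr | cities.price
80 | 20
After SELECT (1 rows):
cities.price
20
After ORDER BY (1 rows):
cities.price
20

== RESULT ==
cities.price
20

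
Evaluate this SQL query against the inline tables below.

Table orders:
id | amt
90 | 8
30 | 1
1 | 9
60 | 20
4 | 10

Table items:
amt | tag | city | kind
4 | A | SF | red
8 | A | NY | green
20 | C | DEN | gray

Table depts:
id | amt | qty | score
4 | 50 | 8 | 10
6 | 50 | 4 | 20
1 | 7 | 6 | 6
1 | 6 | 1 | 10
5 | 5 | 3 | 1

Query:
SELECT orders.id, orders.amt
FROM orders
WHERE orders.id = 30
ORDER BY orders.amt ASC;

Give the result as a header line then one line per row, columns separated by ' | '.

== RESULT ==
orders.id | orders.amt
30 | 1

Derivation:
After WHERE (1 rows):
orders.id | orders.amt
30 | 1
After SELECT (1 rows):
orders.id | orders.amt
30 | 1
After ORDER BY (1 rows):
orders.id | orders.amt
30 | 1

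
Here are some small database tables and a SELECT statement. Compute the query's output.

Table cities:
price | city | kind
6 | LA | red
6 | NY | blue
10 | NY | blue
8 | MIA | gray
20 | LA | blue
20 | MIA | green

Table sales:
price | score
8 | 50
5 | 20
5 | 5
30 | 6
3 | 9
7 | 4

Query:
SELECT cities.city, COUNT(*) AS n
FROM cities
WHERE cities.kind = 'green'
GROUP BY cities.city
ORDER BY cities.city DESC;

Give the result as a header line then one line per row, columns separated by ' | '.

After WHERE (1 rows):
cities.price | cities.city | cities.kind
20 | MIA | green
After GROUP BY (1 rows):
cities.city | n
MIA | 1
After ORDER BY (1 rows):
cities.city | n
MIA | 1

== RESULT ==
cities.city | n
MIA | 1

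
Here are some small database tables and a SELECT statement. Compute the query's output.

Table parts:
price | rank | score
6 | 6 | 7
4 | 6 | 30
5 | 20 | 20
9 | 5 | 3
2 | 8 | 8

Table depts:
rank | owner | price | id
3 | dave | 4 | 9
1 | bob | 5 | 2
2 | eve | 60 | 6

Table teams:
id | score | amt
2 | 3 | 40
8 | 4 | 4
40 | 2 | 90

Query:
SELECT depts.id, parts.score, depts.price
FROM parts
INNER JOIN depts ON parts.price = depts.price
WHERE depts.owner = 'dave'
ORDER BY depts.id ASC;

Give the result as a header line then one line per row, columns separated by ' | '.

After JOIN depts (2 rows):
parts.price | parts.rank | parts.score | depts.rank | depts.owner | depts.price | depts.id
4 | 6 | 30 | 3 | dave | 4 | 9
5 | 20 | 20 | 1 | bob | 5 | 2
After WHERE (1 rows):
parts.price | parts.rank | parts.score | depts.rank | depts.owner | depts.price | depts.id
4 | 6 | 30 | 3 | dave | 4 | 9
After SELECT (1 rows):
depts.id | parts.score | depts.price
9 | 30 | 4
After ORDER BY (1 rows):
depts.id | parts.score | depts.price
9 | 30 | 4

== RESULT ==
depts.id | parts.score | depts.price
9 | 30 | 4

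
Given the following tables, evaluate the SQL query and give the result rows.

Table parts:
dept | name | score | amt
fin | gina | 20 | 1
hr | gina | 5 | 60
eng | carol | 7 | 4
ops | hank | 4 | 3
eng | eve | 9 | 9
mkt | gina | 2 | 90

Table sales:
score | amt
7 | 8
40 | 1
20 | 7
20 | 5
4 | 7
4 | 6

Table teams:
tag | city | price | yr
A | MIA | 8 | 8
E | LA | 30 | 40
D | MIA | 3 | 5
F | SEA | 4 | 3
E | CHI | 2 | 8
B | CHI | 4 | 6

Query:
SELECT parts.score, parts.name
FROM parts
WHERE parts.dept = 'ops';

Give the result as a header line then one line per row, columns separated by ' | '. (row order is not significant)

== RESULT ==
parts.score | parts.name
4 | hank

Derivation:
After WHERE (1 rows):
parts.dept | parts.name | parts.score | parts.amt
ops | hank | 4 | 3
After SELECT (1 rows):
parts.score | parts.name
4 | hank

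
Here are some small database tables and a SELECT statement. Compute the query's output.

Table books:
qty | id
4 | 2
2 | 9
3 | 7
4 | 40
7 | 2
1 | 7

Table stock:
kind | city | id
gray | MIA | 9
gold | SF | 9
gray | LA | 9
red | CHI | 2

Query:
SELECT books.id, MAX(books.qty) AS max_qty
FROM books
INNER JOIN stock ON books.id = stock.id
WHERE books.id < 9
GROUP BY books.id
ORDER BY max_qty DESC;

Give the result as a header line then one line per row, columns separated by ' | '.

After JOIN stock (5 rows):
books.qty | books.id | stock.kind | stock.city | stock.id
4 | 2 | red | CHI | 2
2 | 9 | gray | MIA | 9
2 | 9 | gold | SF | 9
2 | 9 | gray | LA | 9
7 | 2 | red | CHI | 2
After WHERE (2 rows):
books.qty | books.id | stock.kind | stock.city | stock.id
4 | 2 | red | CHI | 2
7 | 2 | red | CHI | 2
After GROUP BY (1 rows):
books.id | max_qty
2 | 7
After ORDER BY (1 rows):
books.id | max_qty
2 | 7

== RESULT ==
books.id | max_qty
2 | 7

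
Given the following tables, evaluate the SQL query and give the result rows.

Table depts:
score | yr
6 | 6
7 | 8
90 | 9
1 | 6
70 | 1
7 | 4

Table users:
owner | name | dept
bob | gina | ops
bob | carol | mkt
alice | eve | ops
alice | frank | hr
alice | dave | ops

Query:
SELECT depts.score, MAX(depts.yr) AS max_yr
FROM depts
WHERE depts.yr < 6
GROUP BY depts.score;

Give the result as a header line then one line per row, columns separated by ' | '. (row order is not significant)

After WHERE (2 rows):
depts.score | depts.yr
70 | 1
7 | 4
After GROUP BY (2 rows):
depts.score | max_yr
70 | 1
7 | 4

== RESULT ==
depts.score | max_yr
70 | 1
7 | 4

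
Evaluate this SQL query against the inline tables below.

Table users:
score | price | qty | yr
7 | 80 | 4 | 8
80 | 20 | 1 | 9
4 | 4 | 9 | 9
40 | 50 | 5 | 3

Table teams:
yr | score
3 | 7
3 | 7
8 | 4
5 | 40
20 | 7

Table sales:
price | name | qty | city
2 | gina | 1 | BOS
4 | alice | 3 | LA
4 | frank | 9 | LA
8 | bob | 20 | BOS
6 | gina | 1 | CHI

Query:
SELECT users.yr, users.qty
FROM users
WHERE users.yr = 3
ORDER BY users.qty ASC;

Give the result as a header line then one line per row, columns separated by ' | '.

== RESULT ==
users.yr | users.qty
3 | 5

Derivation:
After WHERE (1 rows):
users.score | users.price | users.qty | users.yr
40 | 50 | 5 | 3
After SELECT (1 rows):
users.yr | users.qty
3 | 5
After ORDER BY (1 rows):
users.yr | users.qty
3 | 5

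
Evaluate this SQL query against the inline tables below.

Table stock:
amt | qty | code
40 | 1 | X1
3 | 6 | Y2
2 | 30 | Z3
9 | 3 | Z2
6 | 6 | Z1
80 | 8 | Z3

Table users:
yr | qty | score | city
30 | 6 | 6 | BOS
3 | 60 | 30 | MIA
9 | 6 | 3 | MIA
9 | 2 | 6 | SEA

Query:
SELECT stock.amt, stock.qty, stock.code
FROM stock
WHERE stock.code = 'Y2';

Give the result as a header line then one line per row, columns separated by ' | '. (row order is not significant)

After WHERE (1 rows):
stock.amt | stock.qty | stock.code
3 | 6 | Y2
After SELECT (1 rows):
stock.amt | stock.qty | stock.code
3 | 6 | Y2

== RESULT ==
stock.amt | stock.qty | stock.code
3 | 6 | Y2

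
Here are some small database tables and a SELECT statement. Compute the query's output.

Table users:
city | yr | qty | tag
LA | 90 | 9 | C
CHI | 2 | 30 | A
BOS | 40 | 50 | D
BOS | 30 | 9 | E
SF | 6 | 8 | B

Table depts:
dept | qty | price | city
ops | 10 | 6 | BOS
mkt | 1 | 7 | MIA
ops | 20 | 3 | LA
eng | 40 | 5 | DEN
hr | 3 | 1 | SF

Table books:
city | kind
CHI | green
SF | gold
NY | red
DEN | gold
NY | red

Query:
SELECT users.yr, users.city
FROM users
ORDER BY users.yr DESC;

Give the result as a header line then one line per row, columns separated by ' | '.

== RESULT ==
users.yr | users.city
90 | LA
40 | BOS
30 | BOS
6 | SF
2 | CHI

Derivation:
After SELECT (5 rows):
users.yr | users.city
90 | LA
2 | CHI
40 | BOS
30 | BOS
6 | SF
After ORDER BY (5 rows):
users.yr | users.city
90 | LA
40 | BOS
30 | BOS
6 | SF
2 | CHI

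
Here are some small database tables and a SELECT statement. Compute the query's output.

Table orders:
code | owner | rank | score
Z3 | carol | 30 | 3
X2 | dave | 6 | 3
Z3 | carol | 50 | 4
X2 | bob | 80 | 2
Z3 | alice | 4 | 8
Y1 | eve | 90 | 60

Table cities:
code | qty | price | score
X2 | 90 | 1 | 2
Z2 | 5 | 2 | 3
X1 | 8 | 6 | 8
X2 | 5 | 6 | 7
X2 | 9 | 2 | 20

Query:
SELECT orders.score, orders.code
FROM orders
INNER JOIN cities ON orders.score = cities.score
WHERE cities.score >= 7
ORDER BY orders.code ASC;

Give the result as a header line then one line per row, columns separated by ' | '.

After JOIN cities (4 rows):
orders.code | orders.owner | orders.rank | orders.score | cities.code | cities.qty | cities.price | cities.score
Z3 | carol | 30 | 3 | Z2 | 5 | 2 | 3
X2 | dave | 6 | 3 | Z2 | 5 | 2 | 3
X2 | bob | 80 | 2 | X2 | 90 | 1 | 2
Z3 | alice | 4 | 8 | X1 | 8 | 6 | 8
After WHERE (1 rows):
orders.code | orders.owner | orders.rank | orders.score | cities.code | cities.qty | cities.price | cities.score
Z3 | alice | 4 | 8 | X1 | 8 | 6 | 8
After SELECT (1 rows):
orders.score | orders.code
8 | Z3
After ORDER BY (1 rows):
orders.score | orders.code
8 | Z3

== RESULT ==
orders.score | orders.code
8 | Z3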